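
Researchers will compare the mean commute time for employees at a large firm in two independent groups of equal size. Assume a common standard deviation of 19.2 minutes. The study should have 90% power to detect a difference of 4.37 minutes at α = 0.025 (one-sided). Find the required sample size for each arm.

406 per group

For two equal groups, n per group = 2·((z_α + z_β)·σ/δ)².
z_α = 1.960; z_β = 1.282 (power 90%).
n = 2 × (3.242 × 19.2 / 4.37)² = 2 × 202.89 = 405.78
Round up: n = 406 per group.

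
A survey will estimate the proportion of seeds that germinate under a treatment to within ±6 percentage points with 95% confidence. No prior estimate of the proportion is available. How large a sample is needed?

n = 267

For a proportion with margin E = 0.06 at 95% confidence, z = 1.960.
With no prior estimate, use p = 0.5, which maximizes p(1−p) at 0.25.
n = 0.25 × (z/E)² = 0.25 × (1.960/0.06)² = 266.78
Round up: n = 267.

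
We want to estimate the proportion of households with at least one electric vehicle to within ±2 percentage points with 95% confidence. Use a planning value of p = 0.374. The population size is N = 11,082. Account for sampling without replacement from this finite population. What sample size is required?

For a proportion with margin E = 0.02 at 95% confidence, z = 1.960.
n = p̂(1−p̂)(z/E)² = 0.374 × 0.626 × (1.960/0.02)² = 2248.53 — call this n₀.
Finite-population correction with N = 11,082: n = n₀ / (1 + (n₀−1)/N) = 2248.53 / 1.203 = 1869.10
Round up: n = 1870.

1870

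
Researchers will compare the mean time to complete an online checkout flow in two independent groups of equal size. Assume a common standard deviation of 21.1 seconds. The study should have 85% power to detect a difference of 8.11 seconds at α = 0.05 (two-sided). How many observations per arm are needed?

For two equal groups, n per group = 2·((z_{α/2} + z_β)·σ/δ)².
z_{α/2} = 1.960; z_β = 1.036 (power 85%).
n = 2 × (2.996 × 21.1 / 8.11)² = 2 × 60.76 = 121.52
Round up: n = 122 per group.

122 per group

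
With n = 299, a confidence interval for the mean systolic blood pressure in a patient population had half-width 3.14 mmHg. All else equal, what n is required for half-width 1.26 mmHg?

n = 1857

Margin of error scales as 1/√n, so n₂ = n₁·(E₁/E₂)².
n₂ = 299 × (3.14/1.26)² = 299 × 6.21 = 1856.79
Round up: n₂ = 1857.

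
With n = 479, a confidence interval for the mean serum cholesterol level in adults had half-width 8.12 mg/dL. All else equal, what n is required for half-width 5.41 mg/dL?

1080

Margin of error scales as 1/√n, so n₂ = n₁·(E₁/E₂)².
n₂ = 479 × (8.12/5.41)² = 479 × 2.253 = 1079.19
Round up: n₂ = 1080.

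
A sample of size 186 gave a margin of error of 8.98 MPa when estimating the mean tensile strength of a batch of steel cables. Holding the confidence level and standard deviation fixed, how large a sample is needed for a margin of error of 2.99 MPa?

Margin of error scales as 1/√n, so n₂ = n₁·(E₁/E₂)².
n₂ = 186 × (8.98/2.99)² = 186 × 9.02 = 1677.72
Round up: n₂ = 1678.

1678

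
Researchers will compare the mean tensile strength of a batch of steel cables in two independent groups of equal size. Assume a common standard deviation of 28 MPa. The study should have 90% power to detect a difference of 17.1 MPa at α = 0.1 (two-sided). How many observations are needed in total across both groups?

92 total

For two equal groups, n per group = 2·((z_{α/2} + z_β)·σ/δ)².
z_{α/2} = 1.645; z_β = 1.282 (power 90%).
n = 2 × (2.927 × 28 / 17.1)² = 2 × 22.97 = 45.94
Round up: n = 46 per group.
Total across both groups: 2 × 46 = 92.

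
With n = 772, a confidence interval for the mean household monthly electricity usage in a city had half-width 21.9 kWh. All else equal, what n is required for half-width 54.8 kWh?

n = 124

Margin of error scales as 1/√n, so n₂ = n₁·(E₁/E₂)².
n₂ = 772 × (21.9/54.8)² = 772 × 0.1597 = 123.29
Round up: n₂ = 124.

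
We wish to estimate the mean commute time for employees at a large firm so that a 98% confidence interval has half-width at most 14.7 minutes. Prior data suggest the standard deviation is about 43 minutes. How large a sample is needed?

47

For a mean, the margin of error is E = z·σ/√n, so n = (zσ/E)².
At 98% confidence, z = 2.326.
n = (2.326 × 43 / 14.7)² = 46.29
Round up: n = 47.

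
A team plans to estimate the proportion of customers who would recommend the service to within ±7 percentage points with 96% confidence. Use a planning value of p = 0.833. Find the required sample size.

For a proportion with margin E = 0.07 at 96% confidence, z = 2.054.
n = p̂(1−p̂)(z/E)² = 0.833 × 0.167 × (2.054/0.07)² = 119.78
Round up: n = 120.

120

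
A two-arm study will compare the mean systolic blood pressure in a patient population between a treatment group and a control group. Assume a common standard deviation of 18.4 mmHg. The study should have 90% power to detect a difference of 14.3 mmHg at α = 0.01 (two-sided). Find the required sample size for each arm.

For two equal groups, n per group = 2·((z_{α/2} + z_β)·σ/δ)².
z_{α/2} = 2.576; z_β = 1.282 (power 90%).
n = 2 × (3.858 × 18.4 / 14.3)² = 2 × 24.64 = 49.28
Round up: n = 50 per group.

50 per group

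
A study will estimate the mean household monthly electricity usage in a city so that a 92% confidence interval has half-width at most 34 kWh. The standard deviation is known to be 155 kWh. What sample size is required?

64

For a mean, the margin of error is E = z·σ/√n, so n = (zσ/E)².
At 92% confidence, z = 1.751.
n = (1.751 × 155 / 34)² = 63.72
Round up: n = 64.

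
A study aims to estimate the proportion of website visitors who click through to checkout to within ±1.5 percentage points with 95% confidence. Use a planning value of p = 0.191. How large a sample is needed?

n = 2639

For a proportion with margin E = 0.015 at 95% confidence, z = 1.960.
n = p̂(1−p̂)(z/E)² = 0.191 × 0.809 × (1.960/0.015)² = 2638.22
Round up: n = 2639.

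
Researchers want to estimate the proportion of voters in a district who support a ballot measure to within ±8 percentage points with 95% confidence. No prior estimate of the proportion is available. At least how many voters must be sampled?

151

For a proportion with margin E = 0.08 at 95% confidence, z = 1.960.
With no prior estimate, use p = 0.5, which maximizes p(1−p) at 0.25.
n = 0.25 × (z/E)² = 0.25 × (1.960/0.08)² = 150.06
Round up: n = 151.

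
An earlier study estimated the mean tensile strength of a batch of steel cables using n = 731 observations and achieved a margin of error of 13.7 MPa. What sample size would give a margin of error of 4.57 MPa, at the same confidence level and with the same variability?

6570

Margin of error scales as 1/√n, so n₂ = n₁·(E₁/E₂)².
n₂ = 731 × (13.7/4.57)² = 731 × 8.987 = 6569.50
Round up: n₂ = 6570.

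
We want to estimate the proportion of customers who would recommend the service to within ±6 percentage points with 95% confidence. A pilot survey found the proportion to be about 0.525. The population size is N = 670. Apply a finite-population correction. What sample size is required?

n = 191

For a proportion with margin E = 0.06 at 95% confidence, z = 1.960.
n = p̂(1−p̂)(z/E)² = 0.525 × 0.475 × (1.960/0.06)² = 266.11 — call this n₀.
Finite-population correction with N = 670: n = n₀ / (1 + (n₀−1)/N) = 266.11 / 1.396 = 190.62
Round up: n = 191.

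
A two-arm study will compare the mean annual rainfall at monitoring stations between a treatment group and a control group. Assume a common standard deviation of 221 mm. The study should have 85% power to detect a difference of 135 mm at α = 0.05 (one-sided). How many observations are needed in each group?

For two equal groups, n per group = 2·((z_α + z_β)·σ/δ)².
z_α = 1.645; z_β = 1.036 (power 85%).
n = 2 × (2.681 × 221 / 135)² = 2 × 19.26 = 38.52
Round up: n = 39 per group.

39 per group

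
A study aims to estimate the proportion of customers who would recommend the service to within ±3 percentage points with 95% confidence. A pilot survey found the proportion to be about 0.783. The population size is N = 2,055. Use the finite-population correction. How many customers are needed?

n = 537

For a proportion with margin E = 0.03 at 95% confidence, z = 1.960.
n = p̂(1−p̂)(z/E)² = 0.783 × 0.217 × (1.960/0.03)² = 725.26 — call this n₀.
Finite-population correction with N = 2,055: n = n₀ / (1 + (n₀−1)/N) = 725.26 / 1.352 = 536.43
Round up: n = 537.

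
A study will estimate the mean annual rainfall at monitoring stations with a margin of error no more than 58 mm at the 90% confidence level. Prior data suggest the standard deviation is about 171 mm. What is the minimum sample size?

For a mean, the margin of error is E = z·σ/√n, so n = (zσ/E)².
At 90% confidence, z = 1.645.
n = (1.645 × 171 / 58)² = 23.52
Round up: n = 24.

24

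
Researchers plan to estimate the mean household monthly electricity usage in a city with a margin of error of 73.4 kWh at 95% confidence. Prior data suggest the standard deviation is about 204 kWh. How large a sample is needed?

n = 30

For a mean, the margin of error is E = z·σ/√n, so n = (zσ/E)².
At 95% confidence, z = 1.960.
n = (1.960 × 204 / 73.4)² = 29.67
Round up: n = 30.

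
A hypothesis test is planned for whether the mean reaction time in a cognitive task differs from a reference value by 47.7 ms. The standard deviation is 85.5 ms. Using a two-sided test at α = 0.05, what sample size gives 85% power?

n = 29

For a one-sample z-test, n = ((z_{α/2} + z_β)·σ/δ)².
z_{α/2} = 1.960 (two-sided α = 0.05); z_β = 1.036 (power 85% → β = 0.15).
n = (2.996 × 85.5 / 47.7)² = 28.84
Round up: n = 29.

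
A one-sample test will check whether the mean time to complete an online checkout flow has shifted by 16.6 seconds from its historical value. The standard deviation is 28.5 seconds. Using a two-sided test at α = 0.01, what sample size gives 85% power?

For a one-sample z-test, n = ((z_{α/2} + z_β)·σ/δ)².
z_{α/2} = 2.576 (two-sided α = 0.01); z_β = 1.036 (power 85% → β = 0.15).
n = (3.612 × 28.5 / 16.6)² = 38.46
Round up: n = 39.

39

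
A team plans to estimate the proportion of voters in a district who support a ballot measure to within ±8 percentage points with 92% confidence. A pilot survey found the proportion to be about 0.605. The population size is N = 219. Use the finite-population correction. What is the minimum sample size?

n = 76

For a proportion with margin E = 0.08 at 92% confidence, z = 1.751.
n = p̂(1−p̂)(z/E)² = 0.605 × 0.395 × (1.751/0.08)² = 114.48 — call this n₀.
Finite-population correction with N = 219: n = n₀ / (1 + (n₀−1)/N) = 114.48 / 1.518 = 75.42
Round up: n = 76.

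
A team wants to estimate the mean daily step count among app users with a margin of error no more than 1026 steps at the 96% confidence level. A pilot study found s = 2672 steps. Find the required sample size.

For a mean, the margin of error is E = z·σ/√n, so n = (zσ/E)².
At 96% confidence, z = 2.054.
n = (2.054 × 2672 / 1026)² = 28.61
Round up: n = 29.

29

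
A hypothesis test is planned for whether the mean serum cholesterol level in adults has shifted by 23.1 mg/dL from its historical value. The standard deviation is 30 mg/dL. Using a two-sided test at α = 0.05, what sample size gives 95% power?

22

For a one-sample z-test, n = ((z_{α/2} + z_β)·σ/δ)².
z_{α/2} = 1.960 (two-sided α = 0.05); z_β = 1.645 (power 95% → β = 0.05).
n = (3.605 × 30 / 23.1)² = 21.92
Round up: n = 22.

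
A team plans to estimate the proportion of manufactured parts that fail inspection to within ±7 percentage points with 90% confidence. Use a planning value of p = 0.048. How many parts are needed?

For a proportion with margin E = 0.07 at 90% confidence, z = 1.645.
n = p̂(1−p̂)(z/E)² = 0.048 × 0.952 × (1.645/0.07)² = 25.24
Round up: n = 26.

26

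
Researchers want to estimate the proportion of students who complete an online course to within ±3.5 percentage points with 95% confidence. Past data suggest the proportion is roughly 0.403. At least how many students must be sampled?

755

For a proportion with margin E = 0.035 at 95% confidence, z = 1.960.
n = p̂(1−p̂)(z/E)² = 0.403 × 0.597 × (1.960/0.035)² = 754.49
Round up: n = 755.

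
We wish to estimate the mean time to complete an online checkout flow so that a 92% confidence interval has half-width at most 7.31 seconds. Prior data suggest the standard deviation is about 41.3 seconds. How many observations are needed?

For a mean, the margin of error is E = z·σ/√n, so n = (zσ/E)².
At 92% confidence, z = 1.751.
n = (1.751 × 41.3 / 7.31)² = 97.87
Round up: n = 98.

98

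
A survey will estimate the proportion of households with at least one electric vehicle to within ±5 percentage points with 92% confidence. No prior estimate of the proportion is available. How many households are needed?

For a proportion with margin E = 0.05 at 92% confidence, z = 1.751.
With no prior estimate, use p = 0.5, which maximizes p(1−p) at 0.25.
n = 0.25 × (z/E)² = 0.25 × (1.751/0.05)² = 306.60
Round up: n = 307.

307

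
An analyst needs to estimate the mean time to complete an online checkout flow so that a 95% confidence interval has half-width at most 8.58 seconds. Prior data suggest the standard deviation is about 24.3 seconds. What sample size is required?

31

For a mean, the margin of error is E = z·σ/√n, so n = (zσ/E)².
At 95% confidence, z = 1.960.
n = (1.960 × 24.3 / 8.58)² = 30.81
Round up: n = 31.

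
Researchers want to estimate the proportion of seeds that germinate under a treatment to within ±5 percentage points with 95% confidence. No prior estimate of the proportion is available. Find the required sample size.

For a proportion with margin E = 0.05 at 95% confidence, z = 1.960.
With no prior estimate, use p = 0.5, which maximizes p(1−p) at 0.25.
n = 0.25 × (z/E)² = 0.25 × (1.960/0.05)² = 384.16
Round up: n = 385.

385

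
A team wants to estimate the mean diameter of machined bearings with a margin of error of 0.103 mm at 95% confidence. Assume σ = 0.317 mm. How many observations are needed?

37

For a mean, the margin of error is E = z·σ/√n, so n = (zσ/E)².
At 95% confidence, z = 1.960.
n = (1.960 × 0.317 / 0.103)² = 36.39
Round up: n = 37.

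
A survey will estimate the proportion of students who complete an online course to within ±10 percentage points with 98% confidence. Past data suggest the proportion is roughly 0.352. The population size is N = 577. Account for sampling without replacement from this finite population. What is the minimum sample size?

For a proportion with margin E = 0.1 at 98% confidence, z = 2.326.
n = p̂(1−p̂)(z/E)² = 0.352 × 0.648 × (2.326/0.1)² = 123.41 — call this n₀.
Finite-population correction with N = 577: n = n₀ / (1 + (n₀−1)/N) = 123.41 / 1.212 = 101.82
Round up: n = 102.

102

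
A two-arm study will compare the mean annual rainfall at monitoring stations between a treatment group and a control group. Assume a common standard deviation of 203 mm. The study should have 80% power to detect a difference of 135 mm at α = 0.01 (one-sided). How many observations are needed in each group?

For two equal groups, n per group = 2·((z_α + z_β)·σ/δ)².
z_α = 2.326; z_β = 0.842 (power 80%).
n = 2 × (3.168 × 203 / 135)² = 2 × 22.69 = 45.38
Round up: n = 46 per group.

46 per group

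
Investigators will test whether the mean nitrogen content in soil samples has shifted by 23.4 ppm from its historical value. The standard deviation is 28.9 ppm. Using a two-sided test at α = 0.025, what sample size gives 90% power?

n = 19

For a one-sample z-test, n = ((z_{α/2} + z_β)·σ/δ)².
z_{α/2} = 2.241 (two-sided α = 0.025); z_β = 1.282 (power 90% → β = 0.1).
n = (3.523 × 28.9 / 23.4)² = 18.93
Round up: n = 19.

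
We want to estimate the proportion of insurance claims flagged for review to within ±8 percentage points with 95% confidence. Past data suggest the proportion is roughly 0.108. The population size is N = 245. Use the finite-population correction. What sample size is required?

n = 47

For a proportion with margin E = 0.08 at 95% confidence, z = 1.960.
n = p̂(1−p̂)(z/E)² = 0.108 × 0.892 × (1.960/0.08)² = 57.83 — call this n₀.
Finite-population correction with N = 245: n = n₀ / (1 + (n₀−1)/N) = 57.83 / 1.232 = 46.94
Round up: n = 47.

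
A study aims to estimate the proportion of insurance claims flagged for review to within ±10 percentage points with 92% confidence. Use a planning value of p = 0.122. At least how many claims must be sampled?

n = 33

For a proportion with margin E = 0.1 at 92% confidence, z = 1.751.
n = p̂(1−p̂)(z/E)² = 0.122 × 0.878 × (1.751/0.1)² = 32.84
Round up: n = 33.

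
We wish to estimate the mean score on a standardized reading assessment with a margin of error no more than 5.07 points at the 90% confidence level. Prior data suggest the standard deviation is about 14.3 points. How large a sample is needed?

22

For a mean, the margin of error is E = z·σ/√n, so n = (zσ/E)².
At 90% confidence, z = 1.645.
n = (1.645 × 14.3 / 5.07)² = 21.53
Round up: n = 22.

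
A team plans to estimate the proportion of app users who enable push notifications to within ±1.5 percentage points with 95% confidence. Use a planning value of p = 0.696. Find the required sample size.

3613

For a proportion with margin E = 0.015 at 95% confidence, z = 1.960.
n = p̂(1−p̂)(z/E)² = 0.696 × 0.304 × (1.960/0.015)² = 3612.54
Round up: n = 3613.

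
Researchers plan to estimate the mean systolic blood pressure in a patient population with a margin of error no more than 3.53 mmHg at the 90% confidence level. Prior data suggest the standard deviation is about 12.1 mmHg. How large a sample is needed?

For a mean, the margin of error is E = z·σ/√n, so n = (zσ/E)².
At 90% confidence, z = 1.645.
n = (1.645 × 12.1 / 3.53)² = 31.79
Round up: n = 32.

32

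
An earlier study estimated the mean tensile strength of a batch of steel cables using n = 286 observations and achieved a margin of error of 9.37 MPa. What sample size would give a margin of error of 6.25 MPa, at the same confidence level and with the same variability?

Margin of error scales as 1/√n, so n₂ = n₁·(E₁/E₂)².
n₂ = 286 × (9.37/6.25)² = 286 × 2.248 = 642.93
Round up: n₂ = 643.

n = 643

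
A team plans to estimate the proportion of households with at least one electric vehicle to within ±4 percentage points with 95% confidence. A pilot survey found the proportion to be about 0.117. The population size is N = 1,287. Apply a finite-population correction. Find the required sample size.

209

For a proportion with margin E = 0.04 at 95% confidence, z = 1.960.
n = p̂(1−p̂)(z/E)² = 0.117 × 0.883 × (1.960/0.04)² = 248.05 — call this n₀.
Finite-population correction with N = 1,287: n = n₀ / (1 + (n₀−1)/N) = 248.05 / 1.192 = 208.10
Round up: n = 209.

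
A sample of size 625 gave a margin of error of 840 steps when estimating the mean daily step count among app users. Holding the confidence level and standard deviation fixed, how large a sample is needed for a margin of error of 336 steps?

Margin of error scales as 1/√n, so n₂ = n₁·(E₁/E₂)².
n₂ = 625 × (840/336)² = 625 × 6.25 = 3906.25
Round up: n₂ = 3907.

3907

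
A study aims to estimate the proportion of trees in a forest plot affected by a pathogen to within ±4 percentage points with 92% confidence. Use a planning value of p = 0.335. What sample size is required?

427

For a proportion with margin E = 0.04 at 92% confidence, z = 1.751.
n = p̂(1−p̂)(z/E)² = 0.335 × 0.665 × (1.751/0.04)² = 426.89
Round up: n = 427.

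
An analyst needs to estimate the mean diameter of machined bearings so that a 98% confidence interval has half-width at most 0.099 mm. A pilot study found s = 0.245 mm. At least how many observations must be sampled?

For a mean, the margin of error is E = z·σ/√n, so n = (zσ/E)².
At 98% confidence, z = 2.326.
n = (2.326 × 0.245 / 0.099)² = 33.13
Round up: n = 34.

34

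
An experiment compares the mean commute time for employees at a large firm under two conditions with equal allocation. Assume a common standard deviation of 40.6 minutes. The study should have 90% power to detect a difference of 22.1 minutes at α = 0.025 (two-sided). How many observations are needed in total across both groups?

For two equal groups, n per group = 2·((z_{α/2} + z_β)·σ/δ)².
z_{α/2} = 2.241; z_β = 1.282 (power 90%).
n = 2 × (3.523 × 40.6 / 22.1)² = 2 × 41.89 = 83.78
Round up: n = 84 per group.
Total across both groups: 2 × 84 = 168.

168 total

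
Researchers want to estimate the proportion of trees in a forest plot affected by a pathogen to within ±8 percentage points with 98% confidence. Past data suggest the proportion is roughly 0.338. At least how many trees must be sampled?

190

For a proportion with margin E = 0.08 at 98% confidence, z = 2.326.
n = p̂(1−p̂)(z/E)² = 0.338 × 0.662 × (2.326/0.08)² = 189.15
Round up: n = 190.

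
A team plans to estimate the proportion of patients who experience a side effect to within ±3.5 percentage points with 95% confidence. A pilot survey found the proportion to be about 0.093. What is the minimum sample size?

For a proportion with margin E = 0.035 at 95% confidence, z = 1.960.
n = p̂(1−p̂)(z/E)² = 0.093 × 0.907 × (1.960/0.035)² = 264.52
Round up: n = 265.

265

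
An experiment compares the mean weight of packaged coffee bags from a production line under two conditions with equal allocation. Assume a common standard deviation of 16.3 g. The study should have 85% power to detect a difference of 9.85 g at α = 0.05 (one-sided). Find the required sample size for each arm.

For two equal groups, n per group = 2·((z_α + z_β)·σ/δ)².
z_α = 1.645; z_β = 1.036 (power 85%).
n = 2 × (2.681 × 16.3 / 9.85)² = 2 × 19.68 = 39.36
Round up: n = 40 per group.

40 per group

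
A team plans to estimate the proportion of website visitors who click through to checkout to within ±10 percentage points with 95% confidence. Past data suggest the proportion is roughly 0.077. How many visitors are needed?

28

For a proportion with margin E = 0.1 at 95% confidence, z = 1.960.
n = p̂(1−p̂)(z/E)² = 0.077 × 0.923 × (1.960/0.1)² = 27.30
Round up: n = 28.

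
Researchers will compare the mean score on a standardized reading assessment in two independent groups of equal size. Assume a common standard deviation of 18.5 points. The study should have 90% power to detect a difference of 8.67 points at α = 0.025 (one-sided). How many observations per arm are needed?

96 per group

For two equal groups, n per group = 2·((z_α + z_β)·σ/δ)².
z_α = 1.960; z_β = 1.282 (power 90%).
n = 2 × (3.242 × 18.5 / 8.67)² = 2 × 47.86 = 95.72
Round up: n = 96 per group.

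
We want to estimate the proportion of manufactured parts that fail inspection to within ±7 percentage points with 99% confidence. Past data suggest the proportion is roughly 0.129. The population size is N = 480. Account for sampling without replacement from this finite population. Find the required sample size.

For a proportion with margin E = 0.07 at 99% confidence, z = 2.576.
n = p̂(1−p̂)(z/E)² = 0.129 × 0.871 × (2.576/0.07)² = 152.16 — call this n₀.
Finite-population correction with N = 480: n = n₀ / (1 + (n₀−1)/N) = 152.16 / 1.315 = 115.71
Round up: n = 116.

116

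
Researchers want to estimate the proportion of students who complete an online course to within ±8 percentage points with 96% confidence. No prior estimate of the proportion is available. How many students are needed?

n = 165

For a proportion with margin E = 0.08 at 96% confidence, z = 2.054.
With no prior estimate, use p = 0.5, which maximizes p(1−p) at 0.25.
n = 0.25 × (z/E)² = 0.25 × (2.054/0.08)² = 164.80
Round up: n = 165.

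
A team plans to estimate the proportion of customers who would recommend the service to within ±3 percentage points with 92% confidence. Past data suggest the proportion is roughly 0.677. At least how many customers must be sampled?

For a proportion with margin E = 0.03 at 92% confidence, z = 1.751.
n = p̂(1−p̂)(z/E)² = 0.677 × 0.323 × (1.751/0.03)² = 744.94
Round up: n = 745.

n = 745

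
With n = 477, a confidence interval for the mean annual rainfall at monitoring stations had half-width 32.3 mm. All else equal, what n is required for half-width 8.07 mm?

Margin of error scales as 1/√n, so n₂ = n₁·(E₁/E₂)².
n₂ = 477 × (32.3/8.07)² = 477 × 16.02 = 7641.54
Round up: n₂ = 7642.

n = 7642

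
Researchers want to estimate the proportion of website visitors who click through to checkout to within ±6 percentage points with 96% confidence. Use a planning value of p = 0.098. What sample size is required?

For a proportion with margin E = 0.06 at 96% confidence, z = 2.054.
n = p̂(1−p̂)(z/E)² = 0.098 × 0.902 × (2.054/0.06)² = 103.59
Round up: n = 104.

104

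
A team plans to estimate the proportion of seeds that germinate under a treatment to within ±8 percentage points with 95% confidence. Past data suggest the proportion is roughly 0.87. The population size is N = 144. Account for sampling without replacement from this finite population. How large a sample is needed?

n = 47

For a proportion with margin E = 0.08 at 95% confidence, z = 1.960.
n = p̂(1−p̂)(z/E)² = 0.87 × 0.13 × (1.960/0.08)² = 67.89 — call this n₀.
Finite-population correction with N = 144: n = n₀ / (1 + (n₀−1)/N) = 67.89 / 1.465 = 46.34
Round up: n = 47.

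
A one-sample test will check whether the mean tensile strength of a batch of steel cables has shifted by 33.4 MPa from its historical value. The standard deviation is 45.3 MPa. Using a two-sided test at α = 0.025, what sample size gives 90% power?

23

For a one-sample z-test, n = ((z_{α/2} + z_β)·σ/δ)².
z_{α/2} = 2.241 (two-sided α = 0.025); z_β = 1.282 (power 90% → β = 0.1).
n = (3.523 × 45.3 / 33.4)² = 22.83
Round up: n = 23.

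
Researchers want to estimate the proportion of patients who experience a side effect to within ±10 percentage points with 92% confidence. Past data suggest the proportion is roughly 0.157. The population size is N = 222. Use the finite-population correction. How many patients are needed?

For a proportion with margin E = 0.1 at 92% confidence, z = 1.751.
n = p̂(1−p̂)(z/E)² = 0.157 × 0.843 × (1.751/0.1)² = 40.58 — call this n₀.
Finite-population correction with N = 222: n = n₀ / (1 + (n₀−1)/N) = 40.58 / 1.178 = 34.45
Round up: n = 35.

n = 35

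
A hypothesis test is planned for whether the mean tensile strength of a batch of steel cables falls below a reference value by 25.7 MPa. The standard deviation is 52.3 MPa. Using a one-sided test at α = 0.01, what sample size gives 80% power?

42

For a one-sample z-test, n = ((z_α + z_β)·σ/δ)².
z_α = 2.326 (one-sided α = 0.01); z_β = 0.842 (power 80% → β = 0.2).
n = (3.168 × 52.3 / 25.7)² = 41.56
Round up: n = 42.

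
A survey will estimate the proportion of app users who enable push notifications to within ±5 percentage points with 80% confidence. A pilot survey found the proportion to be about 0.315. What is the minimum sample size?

For a proportion with margin E = 0.05 at 80% confidence, z = 1.282.
n = p̂(1−p̂)(z/E)² = 0.315 × 0.685 × (1.282/0.05)² = 141.85
Round up: n = 142.

142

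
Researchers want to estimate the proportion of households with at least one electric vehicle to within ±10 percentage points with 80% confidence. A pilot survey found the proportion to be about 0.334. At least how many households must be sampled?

n = 37

For a proportion with margin E = 0.1 at 80% confidence, z = 1.282.
n = p̂(1−p̂)(z/E)² = 0.334 × 0.666 × (1.282/0.1)² = 36.56
Round up: n = 37.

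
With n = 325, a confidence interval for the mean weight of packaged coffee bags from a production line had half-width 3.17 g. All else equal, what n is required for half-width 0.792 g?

Margin of error scales as 1/√n, so n₂ = n₁·(E₁/E₂)².
n₂ = 325 × (3.17/0.792)² = 325 × 16.02 = 5206.50
Round up: n₂ = 5207.

5207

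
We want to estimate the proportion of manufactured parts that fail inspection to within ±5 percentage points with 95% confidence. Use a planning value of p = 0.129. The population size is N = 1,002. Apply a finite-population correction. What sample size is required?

148

For a proportion with margin E = 0.05 at 95% confidence, z = 1.960.
n = p̂(1−p̂)(z/E)² = 0.129 × 0.871 × (1.960/0.05)² = 172.66 — call this n₀.
Finite-population correction with N = 1,002: n = n₀ / (1 + (n₀−1)/N) = 172.66 / 1.171 = 147.45
Round up: n = 148.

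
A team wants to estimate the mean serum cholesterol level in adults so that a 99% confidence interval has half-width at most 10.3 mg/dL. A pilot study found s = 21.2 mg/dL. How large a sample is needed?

For a mean, the margin of error is E = z·σ/√n, so n = (zσ/E)².
At 99% confidence, z = 2.576.
n = (2.576 × 21.2 / 10.3)² = 28.11
Round up: n = 29.

n = 29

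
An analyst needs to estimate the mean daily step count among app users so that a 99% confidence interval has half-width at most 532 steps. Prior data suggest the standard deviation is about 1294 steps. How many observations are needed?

For a mean, the margin of error is E = z·σ/√n, so n = (zσ/E)².
At 99% confidence, z = 2.576.
n = (2.576 × 1294 / 532)² = 39.26
Round up: n = 40.

40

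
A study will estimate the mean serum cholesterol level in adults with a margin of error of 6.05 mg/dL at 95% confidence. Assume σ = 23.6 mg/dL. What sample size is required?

For a mean, the margin of error is E = z·σ/√n, so n = (zσ/E)².
At 95% confidence, z = 1.960.
n = (1.960 × 23.6 / 6.05)² = 58.46
Round up: n = 59.

59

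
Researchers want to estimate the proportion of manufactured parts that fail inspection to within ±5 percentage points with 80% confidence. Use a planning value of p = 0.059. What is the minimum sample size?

n = 37

For a proportion with margin E = 0.05 at 80% confidence, z = 1.282.
n = p̂(1−p̂)(z/E)² = 0.059 × 0.941 × (1.282/0.05)² = 36.50
Round up: n = 37.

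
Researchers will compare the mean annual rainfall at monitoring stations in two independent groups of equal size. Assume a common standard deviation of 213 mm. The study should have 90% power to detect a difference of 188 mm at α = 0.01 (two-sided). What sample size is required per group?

39 per group

For two equal groups, n per group = 2·((z_{α/2} + z_β)·σ/δ)².
z_{α/2} = 2.576; z_β = 1.282 (power 90%).
n = 2 × (3.858 × 213 / 188)² = 2 × 19.11 = 38.22
Round up: n = 39 per group.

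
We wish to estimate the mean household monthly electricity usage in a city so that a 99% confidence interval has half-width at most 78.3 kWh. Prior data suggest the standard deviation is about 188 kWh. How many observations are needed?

n = 39

For a mean, the margin of error is E = z·σ/√n, so n = (zσ/E)².
At 99% confidence, z = 2.576.
n = (2.576 × 188 / 78.3)² = 38.25
Round up: n = 39.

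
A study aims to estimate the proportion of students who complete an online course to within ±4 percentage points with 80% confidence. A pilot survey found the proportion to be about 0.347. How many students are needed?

For a proportion with margin E = 0.04 at 80% confidence, z = 1.282.
n = p̂(1−p̂)(z/E)² = 0.347 × 0.653 × (1.282/0.04)² = 232.75
Round up: n = 233.

233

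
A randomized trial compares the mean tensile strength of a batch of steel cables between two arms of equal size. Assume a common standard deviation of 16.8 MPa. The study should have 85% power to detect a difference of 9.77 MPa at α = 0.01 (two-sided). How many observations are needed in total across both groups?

156 total

For two equal groups, n per group = 2·((z_{α/2} + z_β)·σ/δ)².
z_{α/2} = 2.576; z_β = 1.036 (power 85%).
n = 2 × (3.612 × 16.8 / 9.77)² = 2 × 38.58 = 77.16
Round up: n = 78 per group.
Total across both groups: 2 × 78 = 156.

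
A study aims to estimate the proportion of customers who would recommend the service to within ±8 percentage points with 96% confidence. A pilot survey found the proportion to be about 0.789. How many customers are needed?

110

For a proportion with margin E = 0.08 at 96% confidence, z = 2.054.
n = p̂(1−p̂)(z/E)² = 0.789 × 0.211 × (2.054/0.08)² = 109.74
Round up: n = 110.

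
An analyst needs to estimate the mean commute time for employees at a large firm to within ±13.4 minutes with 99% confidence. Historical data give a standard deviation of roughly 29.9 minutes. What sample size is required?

For a mean, the margin of error is E = z·σ/√n, so n = (zσ/E)².
At 99% confidence, z = 2.576.
n = (2.576 × 29.9 / 13.4)² = 33.04
Round up: n = 34.

34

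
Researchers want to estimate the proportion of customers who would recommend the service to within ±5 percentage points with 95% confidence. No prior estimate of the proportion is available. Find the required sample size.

385

For a proportion with margin E = 0.05 at 95% confidence, z = 1.960.
With no prior estimate, use p = 0.5, which maximizes p(1−p) at 0.25.
n = 0.25 × (z/E)² = 0.25 × (1.960/0.05)² = 384.16
Round up: n = 385.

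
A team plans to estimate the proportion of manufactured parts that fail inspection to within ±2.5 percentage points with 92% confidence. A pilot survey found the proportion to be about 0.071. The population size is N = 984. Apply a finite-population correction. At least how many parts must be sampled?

For a proportion with margin E = 0.025 at 92% confidence, z = 1.751.
n = p̂(1−p̂)(z/E)² = 0.071 × 0.929 × (1.751/0.025)² = 323.57 — call this n₀.
Finite-population correction with N = 984: n = n₀ / (1 + (n₀−1)/N) = 323.57 / 1.328 = 243.65
Round up: n = 244.

n = 244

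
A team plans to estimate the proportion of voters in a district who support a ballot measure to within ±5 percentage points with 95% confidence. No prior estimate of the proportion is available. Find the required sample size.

For a proportion with margin E = 0.05 at 95% confidence, z = 1.960.
With no prior estimate, use p = 0.5, which maximizes p(1−p) at 0.25.
n = 0.25 × (z/E)² = 0.25 × (1.960/0.05)² = 384.16
Round up: n = 385.

n = 385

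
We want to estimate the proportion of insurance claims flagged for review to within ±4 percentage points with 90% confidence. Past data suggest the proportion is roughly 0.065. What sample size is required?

103

For a proportion with margin E = 0.04 at 90% confidence, z = 1.645.
n = p̂(1−p̂)(z/E)² = 0.065 × 0.935 × (1.645/0.04)² = 102.79
Round up: n = 103.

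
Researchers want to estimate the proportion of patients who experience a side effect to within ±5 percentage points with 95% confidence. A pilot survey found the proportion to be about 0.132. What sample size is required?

n = 177

For a proportion with margin E = 0.05 at 95% confidence, z = 1.960.
n = p̂(1−p̂)(z/E)² = 0.132 × 0.868 × (1.960/0.05)² = 176.06
Round up: n = 177.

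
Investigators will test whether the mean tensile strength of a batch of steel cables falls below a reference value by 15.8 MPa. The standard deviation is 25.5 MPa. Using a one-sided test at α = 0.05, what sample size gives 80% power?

17

For a one-sample z-test, n = ((z_α + z_β)·σ/δ)².
z_α = 1.645 (one-sided α = 0.05); z_β = 0.842 (power 80% → β = 0.2).
n = (2.487 × 25.5 / 15.8)² = 16.11
Round up: n = 17.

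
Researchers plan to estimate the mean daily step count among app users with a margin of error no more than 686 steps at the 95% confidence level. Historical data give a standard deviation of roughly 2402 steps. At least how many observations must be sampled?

n = 48

For a mean, the margin of error is E = z·σ/√n, so n = (zσ/E)².
At 95% confidence, z = 1.960.
n = (1.960 × 2402 / 686)² = 47.10
Round up: n = 48.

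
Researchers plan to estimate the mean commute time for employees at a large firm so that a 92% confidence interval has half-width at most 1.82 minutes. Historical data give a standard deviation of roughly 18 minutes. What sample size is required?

For a mean, the margin of error is E = z·σ/√n, so n = (zσ/E)².
At 92% confidence, z = 1.751.
n = (1.751 × 18 / 1.82)² = 299.90
Round up: n = 300.

n = 300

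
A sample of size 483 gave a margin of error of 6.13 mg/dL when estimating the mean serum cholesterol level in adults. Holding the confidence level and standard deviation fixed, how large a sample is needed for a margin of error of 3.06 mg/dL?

Margin of error scales as 1/√n, so n₂ = n₁·(E₁/E₂)².
n₂ = 483 × (6.13/3.06)² = 483 × 4.013 = 1938.28
Round up: n₂ = 1939.

1939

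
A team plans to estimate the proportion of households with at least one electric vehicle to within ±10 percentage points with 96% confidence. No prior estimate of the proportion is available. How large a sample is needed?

For a proportion with margin E = 0.1 at 96% confidence, z = 2.054.
With no prior estimate, use p = 0.5, which maximizes p(1−p) at 0.25.
n = 0.25 × (z/E)² = 0.25 × (2.054/0.1)² = 105.47
Round up: n = 106.

n = 106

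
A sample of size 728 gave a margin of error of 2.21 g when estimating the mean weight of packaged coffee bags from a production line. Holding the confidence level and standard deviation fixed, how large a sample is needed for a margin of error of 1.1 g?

2939

Margin of error scales as 1/√n, so n₂ = n₁·(E₁/E₂)².
n₂ = 728 × (2.21/1.1)² = 728 × 4.036 = 2938.21
Round up: n₂ = 2939.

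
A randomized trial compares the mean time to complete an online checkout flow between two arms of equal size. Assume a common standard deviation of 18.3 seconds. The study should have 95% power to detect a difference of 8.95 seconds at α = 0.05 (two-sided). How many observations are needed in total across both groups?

For two equal groups, n per group = 2·((z_{α/2} + z_β)·σ/δ)².
z_{α/2} = 1.960; z_β = 1.645 (power 95%).
n = 2 × (3.605 × 18.3 / 8.95)² = 2 × 54.33 = 108.66
Round up: n = 109 per group.
Total across both groups: 2 × 109 = 218.

218 total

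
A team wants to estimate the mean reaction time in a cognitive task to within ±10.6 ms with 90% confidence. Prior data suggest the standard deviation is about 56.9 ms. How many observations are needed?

n = 78

For a mean, the margin of error is E = z·σ/√n, so n = (zσ/E)².
At 90% confidence, z = 1.645.
n = (1.645 × 56.9 / 10.6)² = 77.97
Round up: n = 78.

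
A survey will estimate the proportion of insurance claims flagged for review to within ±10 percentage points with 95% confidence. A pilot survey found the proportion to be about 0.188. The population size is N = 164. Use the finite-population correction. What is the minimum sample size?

For a proportion with margin E = 0.1 at 95% confidence, z = 1.960.
n = p̂(1−p̂)(z/E)² = 0.188 × 0.812 × (1.960/0.1)² = 58.64 — call this n₀.
Finite-population correction with N = 164: n = n₀ / (1 + (n₀−1)/N) = 58.64 / 1.351 = 43.40
Round up: n = 44.

44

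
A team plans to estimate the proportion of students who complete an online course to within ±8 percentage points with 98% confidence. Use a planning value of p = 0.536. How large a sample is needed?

For a proportion with margin E = 0.08 at 98% confidence, z = 2.326.
n = p̂(1−p̂)(z/E)² = 0.536 × 0.464 × (2.326/0.08)² = 210.24
Round up: n = 211.

n = 211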